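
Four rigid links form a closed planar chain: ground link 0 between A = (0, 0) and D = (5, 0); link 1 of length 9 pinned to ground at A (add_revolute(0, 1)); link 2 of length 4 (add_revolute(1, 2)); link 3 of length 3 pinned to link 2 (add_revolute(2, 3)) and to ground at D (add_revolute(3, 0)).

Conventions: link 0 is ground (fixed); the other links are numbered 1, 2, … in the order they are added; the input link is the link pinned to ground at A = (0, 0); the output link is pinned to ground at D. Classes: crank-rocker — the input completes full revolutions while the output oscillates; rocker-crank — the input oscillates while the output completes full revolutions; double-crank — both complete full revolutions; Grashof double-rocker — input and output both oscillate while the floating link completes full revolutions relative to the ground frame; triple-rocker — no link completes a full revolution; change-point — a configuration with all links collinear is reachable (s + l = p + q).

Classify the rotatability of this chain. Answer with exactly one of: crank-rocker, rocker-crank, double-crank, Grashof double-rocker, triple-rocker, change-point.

lengths: ground=5, input=9, coupler=4, output=3
sorted: s=3 (shortest), l=9 (longest), p+q=9
s + l = 12 vs p + q = 9
s + l > p + q → non-Grashof → no link fully rotates → triple-rocker

triple-rocker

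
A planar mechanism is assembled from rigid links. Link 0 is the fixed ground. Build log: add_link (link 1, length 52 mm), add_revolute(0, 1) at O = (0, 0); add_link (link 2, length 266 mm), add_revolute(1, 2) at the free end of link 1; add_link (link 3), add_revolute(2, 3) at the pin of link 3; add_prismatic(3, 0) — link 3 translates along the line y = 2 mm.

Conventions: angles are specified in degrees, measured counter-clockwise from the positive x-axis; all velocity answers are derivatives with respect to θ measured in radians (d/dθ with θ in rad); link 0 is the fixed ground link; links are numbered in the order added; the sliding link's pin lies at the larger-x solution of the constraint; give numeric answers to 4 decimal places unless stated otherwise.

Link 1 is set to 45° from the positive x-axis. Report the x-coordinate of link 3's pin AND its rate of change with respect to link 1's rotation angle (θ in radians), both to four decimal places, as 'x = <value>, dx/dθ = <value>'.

geometry: r = 52 mm, L = 266 mm, e = 2 mm
crank pin P = (r cos θ, r sin θ) = (36.769553, 36.769553)
h = r sin θ − e = 36.769553 − 2 = 34.769553
x = r cos θ + √(L² − h²) = 36.769553 + 263.717800 = 300.487353
dx/dθ = −r sin θ − h·r cos θ/√(L² − h²) (θ in radians; h = 34.769553) = -41.617390

x = 300.4874, dx/dθ = -41.6174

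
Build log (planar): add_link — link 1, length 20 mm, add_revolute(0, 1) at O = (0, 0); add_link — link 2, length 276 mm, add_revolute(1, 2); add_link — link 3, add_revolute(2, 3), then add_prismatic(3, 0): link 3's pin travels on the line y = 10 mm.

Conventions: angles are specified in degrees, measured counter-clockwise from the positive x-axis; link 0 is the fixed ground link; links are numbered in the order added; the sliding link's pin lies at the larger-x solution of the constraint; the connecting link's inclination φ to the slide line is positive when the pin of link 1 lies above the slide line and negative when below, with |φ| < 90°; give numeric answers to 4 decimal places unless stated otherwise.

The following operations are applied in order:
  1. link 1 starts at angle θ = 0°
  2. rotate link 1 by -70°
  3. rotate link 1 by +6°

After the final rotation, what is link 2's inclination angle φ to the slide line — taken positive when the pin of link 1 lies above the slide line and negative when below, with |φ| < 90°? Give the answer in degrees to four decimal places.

geometry: r = 20 mm, L = 276 mm, e = 10 mm; θ starts at 0°
rotate link 1 by -70°: θ ← 0° -70° = -70°
rotate link 1 by +6°: θ ← -70° +6° = -64°
h = r sin θ − e = -17.975881 − 10 = -27.975881
sin φ = h / L = -27.975881 / 276 = -0.10136189
φ = arcsin(-0.10136189) = -5.817599°

-5.8176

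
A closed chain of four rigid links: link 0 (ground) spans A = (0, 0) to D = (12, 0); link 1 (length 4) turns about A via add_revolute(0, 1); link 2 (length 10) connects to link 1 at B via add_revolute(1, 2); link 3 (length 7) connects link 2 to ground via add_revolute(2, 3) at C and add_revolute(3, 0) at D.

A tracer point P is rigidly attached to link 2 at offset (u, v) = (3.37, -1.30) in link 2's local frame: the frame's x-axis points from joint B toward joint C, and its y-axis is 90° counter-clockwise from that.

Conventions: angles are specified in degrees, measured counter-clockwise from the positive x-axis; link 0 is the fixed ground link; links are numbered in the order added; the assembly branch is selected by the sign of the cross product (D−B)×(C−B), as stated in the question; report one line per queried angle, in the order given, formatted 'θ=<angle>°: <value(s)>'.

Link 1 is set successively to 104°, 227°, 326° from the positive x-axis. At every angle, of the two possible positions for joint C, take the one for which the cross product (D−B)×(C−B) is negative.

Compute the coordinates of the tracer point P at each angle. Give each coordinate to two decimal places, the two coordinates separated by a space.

A=(0,0), D=(12.00,0)
θ=104°: B = A + 4.00·(cos104°, sin104°) = (-0.9677, 3.8812)
θ=104°: |BD| = 13.5360
θ=104°: circle(B,10.00) ∩ circle(D,7.00): a=8.6519, h=5.0145
θ=104°:   candidates: C₊=(8.7587,6.2044) cross=67.876; C₋=(5.8831,-3.4035) cross=-67.876
θ=104°:   branch - wants cross < 0 → take C=(5.8831,-3.4035) (cross=-67.876)
θ=104°: ex = (C−B)/|BC| = (0.6851,-0.7285); ey = (0.7285,0.6851)
θ=104°: P = B + 3.37·ex + -1.30·ey = (0.3940,0.5356)
θ=227°: B = A + 4.00·(cos227°, sin227°) = (-2.7280, -2.9254)
θ=227°: |BD| = 15.0157
θ=227°: circle(B,10.00) ∩ circle(D,7.00): a=9.2061, h=3.9049
θ=227°:   candidates: C₊=(5.5409,2.6982) cross=58.635; C₋=(7.0624,-4.9619) cross=-58.635
θ=227°:   branch - wants cross < 0 → take C=(7.0624,-4.9619) (cross=-58.635)
θ=227°: ex = (C−B)/|BC| = (0.9790,-0.2036); ey = (0.2036,0.9790)
θ=227°: P = B + 3.37·ex + -1.30·ey = (0.3066,-4.8845)
θ=326°: B = A + 4.00·(cos326°, sin326°) = (3.3162, -2.2368)
θ=326°: |BD| = 8.9673
θ=326°: circle(B,10.00) ∩ circle(D,7.00): a=7.3273, h=6.8052
θ=326°:   candidates: C₊=(8.7144,6.1810) cross=61.024; C₋=(12.1093,-6.9991) cross=-61.024
θ=326°:   branch - wants cross < 0 → take C=(12.1093,-6.9991) (cross=-61.024)
θ=326°: ex = (C−B)/|BC| = (0.8793,-0.4762); ey = (0.4762,0.8793)
θ=326°: P = B + 3.37·ex + -1.30·ey = (5.6603,-4.9848)

θ=104°: 0.39 0.54
θ=227°: 0.31 -4.88
θ=326°: 5.66 -4.98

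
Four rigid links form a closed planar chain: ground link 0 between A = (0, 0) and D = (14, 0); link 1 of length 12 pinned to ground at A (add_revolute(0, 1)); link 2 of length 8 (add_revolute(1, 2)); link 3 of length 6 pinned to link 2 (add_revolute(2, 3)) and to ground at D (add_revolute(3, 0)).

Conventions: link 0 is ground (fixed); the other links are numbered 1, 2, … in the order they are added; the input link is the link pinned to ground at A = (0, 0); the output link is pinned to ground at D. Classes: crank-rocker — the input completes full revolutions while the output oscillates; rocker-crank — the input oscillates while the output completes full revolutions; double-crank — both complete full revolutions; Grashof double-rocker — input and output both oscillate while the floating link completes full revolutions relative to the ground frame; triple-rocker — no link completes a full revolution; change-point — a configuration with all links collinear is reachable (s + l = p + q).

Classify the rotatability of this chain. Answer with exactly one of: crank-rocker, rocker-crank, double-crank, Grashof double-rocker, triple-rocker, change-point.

lengths: ground=14, input=12, coupler=8, output=6
sorted: s=6 (shortest), l=14 (longest), p+q=20
s + l = 20 vs p + q = 20
s + l = p + q → change-point (collinear configuration reachable)

change-point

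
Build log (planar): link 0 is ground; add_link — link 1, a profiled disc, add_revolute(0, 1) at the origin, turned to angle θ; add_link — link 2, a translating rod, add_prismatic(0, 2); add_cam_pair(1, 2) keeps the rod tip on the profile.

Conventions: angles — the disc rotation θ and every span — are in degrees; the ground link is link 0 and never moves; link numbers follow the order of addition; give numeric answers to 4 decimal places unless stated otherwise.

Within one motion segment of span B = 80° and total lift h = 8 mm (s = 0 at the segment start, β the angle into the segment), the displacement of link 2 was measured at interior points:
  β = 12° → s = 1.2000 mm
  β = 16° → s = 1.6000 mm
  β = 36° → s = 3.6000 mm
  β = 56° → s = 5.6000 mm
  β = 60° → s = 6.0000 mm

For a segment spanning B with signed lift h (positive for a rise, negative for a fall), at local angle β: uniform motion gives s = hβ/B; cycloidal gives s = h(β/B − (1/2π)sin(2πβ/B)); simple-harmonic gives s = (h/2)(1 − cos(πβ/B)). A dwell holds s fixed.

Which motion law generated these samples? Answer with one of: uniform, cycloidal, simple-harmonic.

candidates at β/B = r: uniform s = h·r (linear in β); cycloidal s = h·(r − sin(2πr)/(2π)); simple-harmonic s = (h/2)(1 − cos(πr))
β=12°: printed 1.2000 | uniform 1.2000, cycloidal 0.1699, simple-harmonic 0.4360
β=16°: printed 1.6000 | uniform 1.6000, cycloidal 0.3891, simple-harmonic 0.7639
β=36°: printed 3.6000 | uniform 3.6000, cycloidal 3.2065, simple-harmonic 3.3743
β=56°: printed 5.6000 | uniform 5.6000, cycloidal 6.8109, simple-harmonic 6.3511
β=60°: printed 6.0000 | uniform 6.0000, cycloidal 7.2732, simple-harmonic 6.8284
only one law matches every sample → uniform

uniform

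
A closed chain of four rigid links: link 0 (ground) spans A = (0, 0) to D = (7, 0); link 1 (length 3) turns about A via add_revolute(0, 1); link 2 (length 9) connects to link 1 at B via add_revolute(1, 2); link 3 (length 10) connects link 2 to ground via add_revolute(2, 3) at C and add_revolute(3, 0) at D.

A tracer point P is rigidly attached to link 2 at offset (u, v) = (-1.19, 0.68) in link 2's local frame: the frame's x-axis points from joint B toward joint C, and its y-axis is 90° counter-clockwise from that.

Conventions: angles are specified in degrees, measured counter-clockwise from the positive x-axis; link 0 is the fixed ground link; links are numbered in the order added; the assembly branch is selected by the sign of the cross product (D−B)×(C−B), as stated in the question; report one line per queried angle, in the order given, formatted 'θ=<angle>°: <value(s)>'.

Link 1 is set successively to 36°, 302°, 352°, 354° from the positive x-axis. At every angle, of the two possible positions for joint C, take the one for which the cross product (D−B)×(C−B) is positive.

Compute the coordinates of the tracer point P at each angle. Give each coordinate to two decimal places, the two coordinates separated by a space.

A=(0,0), D=(7.00,0)
θ=36°: B = A + 3.00·(cos36°, sin36°) = (2.4271, 1.7634)
θ=36°: |BD| = 4.9012
θ=36°: circle(B,9.00) ∩ circle(D,10.00): a=0.5123, h=8.9854
θ=36°:   candidates: C₊=(6.1378,9.9628) cross=44.039; C₋=(-0.3278,-6.8047) cross=-44.039
θ=36°:   branch + wants cross > 0 → take C=(6.1378,9.9628) (cross=44.039)
θ=36°: ex = (C−B)/|BC| = (0.4123,0.9110); ey = (-0.9110,0.4123)
θ=36°: P = B + -1.19·ex + 0.68·ey = (1.3169,0.9596)
θ=302°: B = A + 3.00·(cos302°, sin302°) = (1.5898, -2.5441)
θ=302°: |BD| = 5.9786
θ=302°: circle(B,9.00) ∩ circle(D,10.00): a=1.4003, h=8.8904
θ=302°:   candidates: C₊=(-0.9263,6.0970) cross=53.152; C₋=(6.6402,-9.9935) cross=-53.152
θ=302°:   branch + wants cross > 0 → take C=(-0.9263,6.0970) (cross=53.152)
θ=302°: ex = (C−B)/|BC| = (-0.2796,0.9601); ey = (-0.9601,-0.2796)
θ=302°: P = B + -1.19·ex + 0.68·ey = (1.2696,-3.8768)
θ=352°: B = A + 3.00·(cos352°, sin352°) = (2.9708, -0.4175)
θ=352°: |BD| = 4.0508
θ=352°: circle(B,9.00) ∩ circle(D,10.00): a=-0.3198, h=8.9943
θ=352°:   candidates: C₊=(1.7256,8.4959) cross=36.434; C₋=(3.5797,-9.3969) cross=-36.434
θ=352°:   branch + wants cross > 0 → take C=(1.7256,8.4959) (cross=36.434)
θ=352°: ex = (C−B)/|BC| = (-0.1384,0.9904); ey = (-0.9904,-0.1384)
θ=352°: P = B + -1.19·ex + 0.68·ey = (2.4620,-1.6902)
θ=354°: B = A + 3.00·(cos354°, sin354°) = (2.9836, -0.3136)
θ=354°: |BD| = 4.0287
θ=354°: circle(B,9.00) ∩ circle(D,10.00): a=-0.3438, h=8.9934
θ=354°:   candidates: C₊=(1.9408,8.6258) cross=36.231; C₋=(3.3409,-9.3065) cross=-36.231
θ=354°:   branch + wants cross > 0 → take C=(1.9408,8.6258) (cross=36.231)
θ=354°: ex = (C−B)/|BC| = (-0.1159,0.9933); ey = (-0.9933,-0.1159)
θ=354°: P = B + -1.19·ex + 0.68·ey = (2.4460,-1.5744)

θ=36°: 1.32 0.96
θ=302°: 1.27 -3.88
θ=352°: 2.46 -1.69
θ=354°: 2.45 -1.57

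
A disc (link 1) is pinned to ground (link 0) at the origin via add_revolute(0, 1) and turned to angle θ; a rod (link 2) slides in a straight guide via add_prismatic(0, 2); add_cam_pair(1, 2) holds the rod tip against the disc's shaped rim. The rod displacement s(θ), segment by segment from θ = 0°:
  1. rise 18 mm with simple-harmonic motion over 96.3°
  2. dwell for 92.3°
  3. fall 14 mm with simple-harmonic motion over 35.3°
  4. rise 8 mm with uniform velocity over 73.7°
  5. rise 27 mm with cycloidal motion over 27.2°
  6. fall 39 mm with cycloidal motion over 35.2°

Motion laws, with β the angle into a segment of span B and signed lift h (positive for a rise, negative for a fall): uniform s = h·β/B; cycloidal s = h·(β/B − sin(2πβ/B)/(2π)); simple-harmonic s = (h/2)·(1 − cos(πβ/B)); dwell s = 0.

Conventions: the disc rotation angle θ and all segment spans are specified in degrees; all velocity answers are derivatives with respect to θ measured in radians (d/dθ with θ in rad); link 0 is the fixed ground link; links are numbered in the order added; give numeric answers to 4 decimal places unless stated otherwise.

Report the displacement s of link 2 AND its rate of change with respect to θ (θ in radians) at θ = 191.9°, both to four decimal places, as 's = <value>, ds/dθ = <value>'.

segment 1 (0° to 96.3°, simple-harmonic, h = 18) is passed completely: s = 0.0000 + (18) = 18.0000
segment 2 (96.3° to 188.6°, dwell): s unchanged at 18.0000
θ = 191.9° falls in segment 3 (188.6° to 223.9°, simple-harmonic, h = -14): β = 191.9 − 188.6 = 3.3°, B = 35.3°; Δs = -14/2·(1 − cos(π·0.0935)) = -0.2997; s = 18.0000 − 0.2997 = 17.7003
velocity in seg [188.6°–223.9°] (simple-harmonic), θ in radians: β = 3.3° = 0.0576 rad, B = 35.3° = 0.6161 rad; ds/dθ = (πh/(2B)) sin(πβ/B) = (π·(-14)/(2·0.6161)) sin(π·0.0935) = -10.332934 mm/rad

s = 17.7003, ds/dθ = -10.3329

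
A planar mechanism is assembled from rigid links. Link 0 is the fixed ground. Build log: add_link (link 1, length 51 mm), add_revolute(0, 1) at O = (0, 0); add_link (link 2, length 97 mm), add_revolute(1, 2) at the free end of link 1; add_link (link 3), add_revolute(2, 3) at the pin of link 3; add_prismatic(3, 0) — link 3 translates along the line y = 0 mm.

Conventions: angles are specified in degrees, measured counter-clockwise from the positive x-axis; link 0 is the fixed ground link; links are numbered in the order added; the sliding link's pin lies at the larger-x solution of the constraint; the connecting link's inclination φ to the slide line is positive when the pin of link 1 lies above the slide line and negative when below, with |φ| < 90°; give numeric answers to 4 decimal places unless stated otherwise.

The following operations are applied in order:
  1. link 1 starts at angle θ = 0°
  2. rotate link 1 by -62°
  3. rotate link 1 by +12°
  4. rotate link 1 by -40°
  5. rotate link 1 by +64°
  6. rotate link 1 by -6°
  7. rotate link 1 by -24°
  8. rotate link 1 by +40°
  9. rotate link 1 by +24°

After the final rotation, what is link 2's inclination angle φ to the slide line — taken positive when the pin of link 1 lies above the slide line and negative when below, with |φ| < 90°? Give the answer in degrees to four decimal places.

geometry: r = 51 mm, L = 97 mm, e = 0 mm; θ starts at 0°
rotate link 1 by -62°: θ ← 0° -62° = -62°
rotate link 1 by +12°: θ ← -62° +12° = -50°
rotate link 1 by -40°: θ ← -50° -40° = -90°
rotate link 1 by +64°: θ ← -90° +64° = -26°
rotate link 1 by -6°: θ ← -26° -6° = -32°
rotate link 1 by -24°: θ ← -32° -24° = -56°
rotate link 1 by +40°: θ ← -56° +40° = -16°
rotate link 1 by +24°: θ ← -16° +24° = 8°
h = r sin θ − e = 7.097828 − 0 = 7.097828
sin φ = h / L = 7.097828 / 97 = 0.07317349
φ = arcsin(0.07317349) = 4.196282°

4.1963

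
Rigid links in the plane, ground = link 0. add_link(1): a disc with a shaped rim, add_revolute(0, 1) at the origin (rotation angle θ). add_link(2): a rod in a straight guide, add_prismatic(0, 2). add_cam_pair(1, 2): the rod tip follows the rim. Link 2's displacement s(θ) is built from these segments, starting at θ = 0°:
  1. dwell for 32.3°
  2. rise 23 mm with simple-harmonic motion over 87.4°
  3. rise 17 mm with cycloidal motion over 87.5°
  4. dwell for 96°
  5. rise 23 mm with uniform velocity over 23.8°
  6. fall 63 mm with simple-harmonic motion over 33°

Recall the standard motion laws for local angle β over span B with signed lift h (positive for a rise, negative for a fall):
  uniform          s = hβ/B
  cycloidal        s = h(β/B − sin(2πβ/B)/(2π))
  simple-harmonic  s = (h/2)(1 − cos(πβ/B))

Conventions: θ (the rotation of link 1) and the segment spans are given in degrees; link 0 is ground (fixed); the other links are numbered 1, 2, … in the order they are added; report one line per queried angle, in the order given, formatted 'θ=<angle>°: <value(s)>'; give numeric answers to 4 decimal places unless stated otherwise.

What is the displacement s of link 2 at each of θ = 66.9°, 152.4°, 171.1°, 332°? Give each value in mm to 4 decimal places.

segment 1 (0° to 32.3°, dwell): s unchanged at 0.0000
θ = 66.9° falls in segment 2 (32.3° to 119.7°, simple-harmonic, h = 23): β = 66.9 − 32.3 = 34.6°, B = 87.4°; Δs = 23/2·(1 − cos(π·0.3959)) = 7.8051; s = 0.0000 + 7.8051 = 7.8051
segment 2 (32.3° to 119.7°, simple-harmonic, h = 23) is passed completely: s = 0.0000 + (23) = 23.0000
θ = 152.4° falls in segment 3 (119.7° to 207.2°, cycloidal, h = 17): β = 152.4 − 119.7 = 32.7°, B = 87.5°; Δs = 17·(0.3737 − sin(2π·0.3737)/(2π)) = 4.4246; s = 23.0000 + 4.4246 = 27.4246
θ = 171.1° falls in segment 3 (119.7° to 207.2°, cycloidal, h = 17): β = 171.1 − 119.7 = 51.4°, B = 87.5°; Δs = 17·(0.5874 − sin(2π·0.5874)/(2π)) = 11.3989; s = 23.0000 + 11.3989 = 34.3989
segment 3 (119.7° to 207.2°, cycloidal, h = 17) is passed completely: s = 23.0000 + (17) = 40.0000
segment 4 (207.2° to 303.2°, dwell): s unchanged at 40.0000
segment 5 (303.2° to 327°, uniform, h = 23) is passed completely: s = 40.0000 + (23) = 63.0000
θ = 332° falls in segment 6 (327° to 360°, simple-harmonic, h = -63): β = 332 − 327 = 5°, B = 33°; Δs = -63/2·(1 − cos(π·0.1515)) = -3.5017; s = 63.0000 − 3.5017 = 59.4983

θ=66.9°: 7.8051
θ=152.4°: 27.4246
θ=171.1°: 34.3989
θ=332°: 59.4983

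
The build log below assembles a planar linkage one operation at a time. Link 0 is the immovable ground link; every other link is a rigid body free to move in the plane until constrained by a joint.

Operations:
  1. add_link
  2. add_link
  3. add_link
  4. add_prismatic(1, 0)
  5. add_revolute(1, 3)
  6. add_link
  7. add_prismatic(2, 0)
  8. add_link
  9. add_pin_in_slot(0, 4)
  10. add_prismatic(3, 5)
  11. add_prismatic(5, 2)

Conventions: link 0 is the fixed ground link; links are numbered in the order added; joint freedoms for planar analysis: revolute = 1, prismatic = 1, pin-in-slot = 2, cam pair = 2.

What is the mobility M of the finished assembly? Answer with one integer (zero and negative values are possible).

ground; <1,0,0>
#1 <2,0,0>
#2 <3,0,0>
#3 <4,0,0>
P:1↔0 J1 <4,1,0>
R:1↔3 J1 <4,2,0>
#4 <5,2,0>
P:2↔0 J1 <5,3,0>
#5 <6,3,0>
PS:0↔4 J2 <6,3,1>
P:3↔5 J1 <6,4,1>
P:5↔2 J1 <6,5,1>
3×5 − 2×5 − 1×1 = 4

M = 4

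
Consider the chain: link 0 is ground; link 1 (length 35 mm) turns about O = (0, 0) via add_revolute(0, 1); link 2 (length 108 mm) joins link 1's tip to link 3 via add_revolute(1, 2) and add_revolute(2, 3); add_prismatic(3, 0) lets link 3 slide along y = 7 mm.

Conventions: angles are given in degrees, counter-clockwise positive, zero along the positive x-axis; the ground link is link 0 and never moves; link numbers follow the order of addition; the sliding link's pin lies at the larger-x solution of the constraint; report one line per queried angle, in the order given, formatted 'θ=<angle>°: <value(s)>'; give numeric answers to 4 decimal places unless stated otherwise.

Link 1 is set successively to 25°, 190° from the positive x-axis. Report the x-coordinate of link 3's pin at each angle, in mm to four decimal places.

geometry: r = 35 mm, L = 108 mm, e = 7 mm
θ=25°: crank pin P = (r cos θ, r sin θ) = (31.720773, 14.791639)
θ=25°: h = r sin θ − e = 14.791639 − 7 = 7.791639
θ=25°: x = r cos θ + √(L² − h²) = 31.720773 + 107.718570 = 139.439343
θ=190°: crank pin P = (r cos θ, r sin θ) = (-34.468271, -6.077686)
θ=190°: h = r sin θ − e = -6.077686 − 7 = -13.077686
θ=190°: x = r cos θ + √(L² − h²) = -34.468271 + 107.205290 = 72.737018

θ=25°: 139.4393
θ=190°: 72.7370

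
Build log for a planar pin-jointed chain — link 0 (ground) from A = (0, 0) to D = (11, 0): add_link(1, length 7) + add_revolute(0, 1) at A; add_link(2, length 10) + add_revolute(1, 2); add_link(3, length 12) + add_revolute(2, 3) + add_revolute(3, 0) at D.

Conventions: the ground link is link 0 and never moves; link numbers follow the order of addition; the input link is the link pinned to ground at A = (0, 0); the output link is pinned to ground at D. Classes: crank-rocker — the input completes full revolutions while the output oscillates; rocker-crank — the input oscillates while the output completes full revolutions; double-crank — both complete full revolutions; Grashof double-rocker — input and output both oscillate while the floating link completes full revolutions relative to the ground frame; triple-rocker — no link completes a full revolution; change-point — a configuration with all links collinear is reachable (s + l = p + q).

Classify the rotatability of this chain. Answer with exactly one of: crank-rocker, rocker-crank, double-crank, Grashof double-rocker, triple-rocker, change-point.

lengths: ground=11, input=7, coupler=10, output=12
sorted: s=7 (shortest), l=12 (longest), p+q=21
s + l = 19 vs p + q = 21
s + l < p + q (Grashof) with shortest = input link → crank-rocker

crank-rocker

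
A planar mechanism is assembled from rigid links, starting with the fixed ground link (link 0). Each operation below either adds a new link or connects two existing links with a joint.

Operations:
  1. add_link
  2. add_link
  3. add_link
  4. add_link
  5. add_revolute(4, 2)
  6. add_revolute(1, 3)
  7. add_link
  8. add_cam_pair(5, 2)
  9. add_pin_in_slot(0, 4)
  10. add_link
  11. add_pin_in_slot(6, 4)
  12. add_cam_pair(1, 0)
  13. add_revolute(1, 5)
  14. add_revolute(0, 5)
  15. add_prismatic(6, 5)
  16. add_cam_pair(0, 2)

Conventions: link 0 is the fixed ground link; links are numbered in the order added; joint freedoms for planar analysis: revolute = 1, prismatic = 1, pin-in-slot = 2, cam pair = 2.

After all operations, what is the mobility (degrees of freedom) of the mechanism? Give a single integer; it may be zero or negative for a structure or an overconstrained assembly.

link 0 = ground. State L|J1|J2 = 1|0|0
+link1  2|0|0
+link2  3|0|0
+link3  4|0|0
+link4  5|0|0
R(4,2) f=1→J1  5|1|0
R(1,3) f=1→J1  5|2|0
+link5  6|2|0
C(5,2) f=2→J2  6|2|1
PS(0,4) f=2→J2  6|2|2
+link6  7|2|2
PS(6,4) f=2→J2  7|2|3
C(1,0) f=2→J2  7|2|4
R(1,5) f=1→J1  7|3|4
R(0,5) f=1→J1  7|4|4
P(6,5) f=1→J1  7|5|4
C(0,2) f=2→J2  7|5|5
M = 3(7−1)−2·5−5 = 18−10−5 = 3

M = 3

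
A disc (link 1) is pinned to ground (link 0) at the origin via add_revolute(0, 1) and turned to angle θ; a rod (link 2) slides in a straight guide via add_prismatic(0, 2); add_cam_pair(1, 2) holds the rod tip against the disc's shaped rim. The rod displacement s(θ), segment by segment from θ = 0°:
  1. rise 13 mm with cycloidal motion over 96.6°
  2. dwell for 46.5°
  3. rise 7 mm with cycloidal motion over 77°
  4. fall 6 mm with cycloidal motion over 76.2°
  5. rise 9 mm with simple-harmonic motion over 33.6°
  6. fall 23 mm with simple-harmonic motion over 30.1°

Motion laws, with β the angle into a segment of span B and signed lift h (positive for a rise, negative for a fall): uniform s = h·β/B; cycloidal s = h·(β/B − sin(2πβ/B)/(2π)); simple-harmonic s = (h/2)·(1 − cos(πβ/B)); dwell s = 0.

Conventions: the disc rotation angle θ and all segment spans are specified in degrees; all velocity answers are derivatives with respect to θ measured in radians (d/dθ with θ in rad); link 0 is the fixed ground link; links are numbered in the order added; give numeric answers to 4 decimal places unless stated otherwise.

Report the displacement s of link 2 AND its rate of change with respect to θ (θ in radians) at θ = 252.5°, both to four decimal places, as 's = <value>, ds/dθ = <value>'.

segment 1 (0° to 96.6°, cycloidal, h = 13) is passed completely: s = 0.0000 + (13) = 13.0000
segment 2 (96.6° to 143.1°, dwell): s unchanged at 13.0000
segment 3 (143.1° to 220.1°, cycloidal, h = 7) is passed completely: s = 13.0000 + (7) = 20.0000
θ = 252.5° falls in segment 4 (220.1° to 296.3°, cycloidal, h = -6): β = 252.5 − 220.1 = 32.4°, B = 76.2°; Δs = -6·(0.4252 − sin(2π·0.4252)/(2π)) = -2.1187; s = 20.0000 − 2.1187 = 17.8813
velocity in seg [220.1°–296.3°] (cycloidal), θ in radians: β = 32.4° = 0.5655 rad, B = 76.2° = 1.3299 rad; ds/dθ = (h/B)(1 − cos(2πβ/B)) = ((-6)/1.3299)(1 − cos(2π·0.4252)) = -8.533766 mm/rad

s = 17.8813, ds/dθ = -8.5338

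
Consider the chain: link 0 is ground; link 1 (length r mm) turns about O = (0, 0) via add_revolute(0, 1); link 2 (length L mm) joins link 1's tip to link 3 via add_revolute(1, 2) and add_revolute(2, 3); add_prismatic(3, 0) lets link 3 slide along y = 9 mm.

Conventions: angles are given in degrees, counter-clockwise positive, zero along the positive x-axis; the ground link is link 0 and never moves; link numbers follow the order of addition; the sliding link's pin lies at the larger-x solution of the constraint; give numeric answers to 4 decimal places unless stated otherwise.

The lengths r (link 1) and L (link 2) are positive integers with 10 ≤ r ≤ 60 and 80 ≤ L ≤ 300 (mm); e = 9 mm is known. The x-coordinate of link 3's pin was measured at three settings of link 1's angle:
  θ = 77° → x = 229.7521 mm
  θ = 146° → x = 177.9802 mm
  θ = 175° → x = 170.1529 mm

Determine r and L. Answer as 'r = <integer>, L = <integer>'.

constraint per measurement: (x − r cos θ)² + (r sin θ − e)² = L²
subtracting the θ₁ and θ₂ equations cancels the r² and L² terms:
r = (x₁² − x₂²) / (2[(x₁cos θ₁ + e sin θ₁) − (x₂cos θ₂ + e sin θ₂)]) = 52.0000 → r = 52
L² = (x₁ − r cos θ₁)² + (r sin θ₁ − e)² = 49283.9875 → L = 222.0000 → L = 222
check at θ₃=175°: x = 170.1529 (printed 170.1529) ✓

r = 52, L = 222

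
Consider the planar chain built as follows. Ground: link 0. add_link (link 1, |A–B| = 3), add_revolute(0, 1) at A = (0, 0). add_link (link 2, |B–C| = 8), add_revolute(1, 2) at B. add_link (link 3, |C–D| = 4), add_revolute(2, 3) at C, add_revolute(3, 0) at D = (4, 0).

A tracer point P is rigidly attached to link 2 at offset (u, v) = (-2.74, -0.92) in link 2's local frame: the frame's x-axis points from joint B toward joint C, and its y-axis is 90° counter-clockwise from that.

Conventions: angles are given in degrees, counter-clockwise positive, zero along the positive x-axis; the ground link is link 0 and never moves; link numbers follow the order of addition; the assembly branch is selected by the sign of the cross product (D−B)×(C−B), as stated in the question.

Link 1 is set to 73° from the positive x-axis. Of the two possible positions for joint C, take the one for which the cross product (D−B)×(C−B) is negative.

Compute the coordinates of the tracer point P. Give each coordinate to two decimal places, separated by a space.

A=(0,0), D=(4.00,0)
B = A + 3.00·(cos73°, sin73°) = (0.8771, 2.8689)
|BD| = 4.2406
circle(B,8.00) ∩ circle(D,4.00): a=7.7798, h=1.8639
  candidates: C₊=(7.8673,-1.0218) cross=7.904; C₋=(5.3453,-3.7670) cross=-7.904
  branch - wants cross < 0 → take C=(5.3453,-3.7670) (cross=-7.904)
ex = (C−B)/|BC| = (0.5585,-0.8295); ey = (0.8295,0.5585)
P = B + -2.74·ex + -0.92·ey = (-1.4164,4.6279)

-1.42 4.63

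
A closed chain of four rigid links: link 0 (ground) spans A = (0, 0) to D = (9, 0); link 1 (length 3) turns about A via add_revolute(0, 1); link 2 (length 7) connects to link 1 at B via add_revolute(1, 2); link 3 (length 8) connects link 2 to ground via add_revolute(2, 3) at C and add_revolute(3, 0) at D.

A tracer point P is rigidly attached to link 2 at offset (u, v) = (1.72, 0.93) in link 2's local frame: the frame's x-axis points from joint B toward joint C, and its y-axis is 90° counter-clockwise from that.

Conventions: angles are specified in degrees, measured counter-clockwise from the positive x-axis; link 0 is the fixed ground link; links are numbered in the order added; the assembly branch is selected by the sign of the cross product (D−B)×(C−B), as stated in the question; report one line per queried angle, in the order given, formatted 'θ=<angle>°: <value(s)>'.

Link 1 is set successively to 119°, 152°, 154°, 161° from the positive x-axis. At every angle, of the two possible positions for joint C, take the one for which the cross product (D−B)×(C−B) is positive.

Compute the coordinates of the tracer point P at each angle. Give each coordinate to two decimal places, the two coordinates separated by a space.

A=(0,0), D=(9.00,0)
θ=119°: B = A + 3.00·(cos119°, sin119°) = (-1.4544, 2.6239)
θ=119°: |BD| = 10.7787
θ=119°: circle(B,7.00) ∩ circle(D,8.00): a=4.6935, h=5.1934
θ=119°:   candidates: C₊=(4.3621,6.5184) cross=55.977; C₋=(1.8337,-3.5558) cross=-55.977
θ=119°:   branch + wants cross > 0 → take C=(4.3621,6.5184) (cross=55.977)
θ=119°: ex = (C−B)/|BC| = (0.8309,0.5564); ey = (-0.5564,0.8309)
θ=119°: P = B + 1.72·ex + 0.93·ey = (-0.5426,4.3536)
θ=152°: B = A + 3.00·(cos152°, sin152°) = (-2.6488, 1.4084)
θ=152°: |BD| = 11.7337
θ=152°: circle(B,7.00) ∩ circle(D,8.00): a=5.2277, h=4.6553
θ=152°:   candidates: C₊=(3.0998,5.4026) cross=54.624; C₋=(1.9822,-3.8407) cross=-54.624
θ=152°:   branch + wants cross > 0 → take C=(3.0998,5.4026) (cross=54.624)
θ=152°: ex = (C−B)/|BC| = (0.8212,0.5706); ey = (-0.5706,0.8212)
θ=152°: P = B + 1.72·ex + 0.93·ey = (-1.7670,3.1536)
θ=154°: B = A + 3.00·(cos154°, sin154°) = (-2.6964, 1.3151)
θ=154°: |BD| = 11.7701
θ=154°: circle(B,7.00) ∩ circle(D,8.00): a=5.2478, h=4.6325
θ=154°:   candidates: C₊=(3.0362,5.3323) cross=54.525; C₋=(2.0010,-3.8748) cross=-54.525
θ=154°:   branch + wants cross > 0 → take C=(3.0362,5.3323) (cross=54.525)
θ=154°: ex = (C−B)/|BC| = (0.8189,0.5739); ey = (-0.5739,0.8189)
θ=154°: P = B + 1.72·ex + 0.93·ey = (-1.8215,3.0638)
θ=161°: B = A + 3.00·(cos161°, sin161°) = (-2.8366, 0.9767)
θ=161°: |BD| = 11.8768
θ=161°: circle(B,7.00) ∩ circle(D,8.00): a=5.3069, h=4.5647
θ=161°:   candidates: C₊=(2.8278,5.0895) cross=54.214; C₋=(2.0770,-4.0090) cross=-54.214
θ=161°:   branch + wants cross > 0 → take C=(2.8278,5.0895) (cross=54.214)
θ=161°: ex = (C−B)/|BC| = (0.8092,0.5875); ey = (-0.5875,0.8092)
θ=161°: P = B + 1.72·ex + 0.93·ey = (-1.9912,2.7398)

θ=119°: -0.54 4.35
θ=152°: -1.77 3.15
θ=154°: -1.82 3.06
θ=161°: -1.99 2.74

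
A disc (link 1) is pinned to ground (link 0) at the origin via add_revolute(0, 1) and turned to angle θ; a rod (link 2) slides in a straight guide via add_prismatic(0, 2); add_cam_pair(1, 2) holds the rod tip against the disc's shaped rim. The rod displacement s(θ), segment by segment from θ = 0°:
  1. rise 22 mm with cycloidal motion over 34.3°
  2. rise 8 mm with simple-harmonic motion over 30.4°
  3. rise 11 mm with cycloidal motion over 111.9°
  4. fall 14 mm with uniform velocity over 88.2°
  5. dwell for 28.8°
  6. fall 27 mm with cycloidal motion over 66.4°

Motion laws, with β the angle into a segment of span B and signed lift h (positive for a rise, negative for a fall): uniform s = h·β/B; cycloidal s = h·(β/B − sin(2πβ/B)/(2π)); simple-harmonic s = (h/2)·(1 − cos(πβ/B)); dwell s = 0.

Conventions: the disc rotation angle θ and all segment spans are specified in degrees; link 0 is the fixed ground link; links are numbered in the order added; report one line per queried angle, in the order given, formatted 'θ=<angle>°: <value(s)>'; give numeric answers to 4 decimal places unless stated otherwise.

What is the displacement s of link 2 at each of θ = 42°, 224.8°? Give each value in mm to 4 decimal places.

segment 1 (0° to 34.3°, cycloidal, h = 22) is passed completely: s = 0.0000 + (22) = 22.0000
θ = 42° falls in segment 2 (34.3° to 64.7°, simple-harmonic, h = 8): β = 42 − 34.3 = 7.7°, B = 30.4°; Δs = 8/2·(1 − cos(π·0.2533)) = 1.2010; s = 22.0000 + 1.2010 = 23.2010
segment 2 (34.3° to 64.7°, simple-harmonic, h = 8) is passed completely: s = 22.0000 + (8) = 30.0000
segment 3 (64.7° to 176.6°, cycloidal, h = 11) is passed completely: s = 30.0000 + (11) = 41.0000
θ = 224.8° falls in segment 4 (176.6° to 264.8°, uniform, h = -14): β = 224.8 − 176.6 = 48.2°, B = 88.2°; Δs = -14·48.2/88.2 = -7.6508; s = 41.0000 − 7.6508 = 33.3492

θ=42°: 23.2010
θ=224.8°: 33.3492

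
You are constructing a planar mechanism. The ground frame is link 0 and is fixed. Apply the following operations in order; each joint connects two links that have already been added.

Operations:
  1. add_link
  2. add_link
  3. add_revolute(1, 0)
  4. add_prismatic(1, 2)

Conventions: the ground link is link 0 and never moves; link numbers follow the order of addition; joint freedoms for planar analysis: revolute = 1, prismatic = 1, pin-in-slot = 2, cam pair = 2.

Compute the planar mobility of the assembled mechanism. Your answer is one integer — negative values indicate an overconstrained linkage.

link 0 = ground. State L|J1|J2 = 1|0|0
+link1  2|0|0
+link2  3|0|0
R(1,0) f=1→J1  3|1|0
P(1,2) f=1→J1  3|2|0
M = 3(3−1)−2·2−0 = 6−4−0 = 2

M = 2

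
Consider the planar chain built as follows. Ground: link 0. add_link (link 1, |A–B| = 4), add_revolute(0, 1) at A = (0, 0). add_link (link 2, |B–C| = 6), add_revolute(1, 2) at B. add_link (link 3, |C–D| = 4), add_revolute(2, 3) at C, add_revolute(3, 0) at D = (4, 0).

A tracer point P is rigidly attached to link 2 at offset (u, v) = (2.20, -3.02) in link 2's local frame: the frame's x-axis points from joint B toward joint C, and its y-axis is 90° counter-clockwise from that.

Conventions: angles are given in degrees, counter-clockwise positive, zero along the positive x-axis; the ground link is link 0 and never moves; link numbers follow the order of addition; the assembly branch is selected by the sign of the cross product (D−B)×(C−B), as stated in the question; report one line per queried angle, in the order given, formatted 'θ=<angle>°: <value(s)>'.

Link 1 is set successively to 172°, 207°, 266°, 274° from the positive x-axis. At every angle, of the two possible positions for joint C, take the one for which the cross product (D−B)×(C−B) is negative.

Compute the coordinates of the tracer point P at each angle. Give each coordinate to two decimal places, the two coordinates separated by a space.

A=(0,0), D=(4.00,0)
θ=172°: B = A + 4.00·(cos172°, sin172°) = (-3.9611, 0.5567)
θ=172°: |BD| = 7.9805
θ=172°: circle(B,6.00) ∩ circle(D,4.00): a=5.2433, h=2.9168
θ=172°:   candidates: C₊=(1.4729,3.1006) cross=23.278; C₋=(1.0660,-2.7188) cross=-23.278
θ=172°:   branch - wants cross < 0 → take C=(1.0660,-2.7188) (cross=-23.278)
θ=172°: ex = (C−B)/|BC| = (0.8378,-0.5459); ey = (0.5459,0.8378)
θ=172°: P = B + 2.20·ex + -3.02·ey = (-3.7665,-3.1746)
θ=207°: B = A + 4.00·(cos207°, sin207°) = (-3.5640, -1.8160)
θ=207°: |BD| = 7.7790
θ=207°: circle(B,6.00) ∩ circle(D,4.00): a=5.1750, h=3.0363
θ=207°:   candidates: C₊=(0.7592,2.3446) cross=23.620; C₋=(2.1768,-3.5603) cross=-23.620
θ=207°:   branch - wants cross < 0 → take C=(2.1768,-3.5603) (cross=-23.620)
θ=207°: ex = (C−B)/|BC| = (0.9568,-0.2907); ey = (0.2907,0.9568)
θ=207°: P = B + 2.20·ex + -3.02·ey = (-2.3371,-5.3451)
θ=266°: B = A + 4.00·(cos266°, sin266°) = (-0.2790, -3.9903)
θ=266°: |BD| = 5.8508
θ=266°: circle(B,6.00) ∩ circle(D,4.00): a=4.6346, h=3.8106
θ=266°:   candidates: C₊=(0.5117,1.9574) cross=22.295; C₋=(5.7093,-3.6164) cross=-22.295
θ=266°:   branch - wants cross < 0 → take C=(5.7093,-3.6164) (cross=-22.295)
θ=266°: ex = (C−B)/|BC| = (0.9981,0.0623); ey = (-0.0623,0.9981)
θ=266°: P = B + 2.20·ex + -3.02·ey = (2.1049,-6.8673)
θ=274°: B = A + 4.00·(cos274°, sin274°) = (0.2790, -3.9903)
θ=274°: |BD| = 5.4560
θ=274°: circle(B,6.00) ∩ circle(D,4.00): a=4.5608, h=3.8986
θ=274°:   candidates: C₊=(0.5383,2.0041) cross=21.270; C₋=(6.2407,-3.3135) cross=-21.270
θ=274°:   branch - wants cross < 0 → take C=(6.2407,-3.3135) (cross=-21.270)
θ=274°: ex = (C−B)/|BC| = (0.9936,0.1128); ey = (-0.1128,0.9936)
θ=274°: P = B + 2.20·ex + -3.02·ey = (2.8056,-6.7428)

θ=172°: -3.77 -3.17
θ=207°: -2.34 -5.35
θ=266°: 2.10 -6.87
θ=274°: 2.81 -6.74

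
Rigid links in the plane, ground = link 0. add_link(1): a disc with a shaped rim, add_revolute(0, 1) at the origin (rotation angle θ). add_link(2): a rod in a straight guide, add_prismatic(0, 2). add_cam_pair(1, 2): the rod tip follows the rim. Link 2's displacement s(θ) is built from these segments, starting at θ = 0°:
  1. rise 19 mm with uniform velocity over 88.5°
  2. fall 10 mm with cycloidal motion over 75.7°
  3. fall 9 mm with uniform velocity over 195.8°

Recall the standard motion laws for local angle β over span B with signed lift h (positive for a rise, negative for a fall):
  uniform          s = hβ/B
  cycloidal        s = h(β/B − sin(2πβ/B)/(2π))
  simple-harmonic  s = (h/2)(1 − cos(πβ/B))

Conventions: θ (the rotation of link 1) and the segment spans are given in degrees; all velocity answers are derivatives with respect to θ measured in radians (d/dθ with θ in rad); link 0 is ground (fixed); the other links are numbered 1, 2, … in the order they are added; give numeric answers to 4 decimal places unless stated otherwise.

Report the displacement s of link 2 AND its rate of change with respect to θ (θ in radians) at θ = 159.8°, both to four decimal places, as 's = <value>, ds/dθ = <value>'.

segment 1 (0° to 88.5°, uniform, h = 19) is passed completely: s = 0.0000 + (19) = 19.0000
θ = 159.8° falls in segment 2 (88.5° to 164.2°, cycloidal, h = -10): β = 159.8 − 88.5 = 71.3°, B = 75.7°; Δs = -10·(0.9419 − sin(2π·0.9419)/(2π)) = -9.9872; s = 19.0000 − 9.9872 = 9.0128
velocity in seg [88.5°–164.2°] (cycloidal), θ in radians: β = 71.3° = 1.2444 rad, B = 75.7° = 1.3212 rad; ds/dθ = (h/B)(1 − cos(2πβ/B)) = ((-10)/1.3212)(1 − cos(2π·0.9419)) = -0.499158 mm/rad

s = 9.0128, ds/dθ = -0.4992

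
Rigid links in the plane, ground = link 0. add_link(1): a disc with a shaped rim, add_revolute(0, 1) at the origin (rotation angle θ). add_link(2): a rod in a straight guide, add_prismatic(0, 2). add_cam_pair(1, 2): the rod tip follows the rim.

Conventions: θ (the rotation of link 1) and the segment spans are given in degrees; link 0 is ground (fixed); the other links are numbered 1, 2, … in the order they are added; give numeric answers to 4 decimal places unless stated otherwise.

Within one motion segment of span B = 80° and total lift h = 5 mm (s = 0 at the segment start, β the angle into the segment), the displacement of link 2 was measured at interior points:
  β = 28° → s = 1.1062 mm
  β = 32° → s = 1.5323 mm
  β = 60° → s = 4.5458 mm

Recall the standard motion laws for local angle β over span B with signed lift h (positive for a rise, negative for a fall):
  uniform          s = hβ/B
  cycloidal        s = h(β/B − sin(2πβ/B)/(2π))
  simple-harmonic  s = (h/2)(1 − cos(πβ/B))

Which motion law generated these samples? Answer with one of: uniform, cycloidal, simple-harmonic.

candidates at β/B = r: uniform s = h·r (linear in β); cycloidal s = h·(r − sin(2πr)/(2π)); simple-harmonic s = (h/2)(1 − cos(πr))
β=28°: printed 1.1062 | uniform 1.7500, cycloidal 1.1062, simple-harmonic 1.3650
β=32°: printed 1.5323 | uniform 2.0000, cycloidal 1.5323, simple-harmonic 1.7275
β=60°: printed 4.5458 | uniform 3.7500, cycloidal 4.5458, simple-harmonic 4.2678
only one law matches every sample → cycloidal

cycloidal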